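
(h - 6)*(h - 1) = h^2 - 7*h + 6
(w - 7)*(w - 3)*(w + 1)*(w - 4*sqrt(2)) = w^4 - 9*w^3 - 4*sqrt(2)*w^3 + 11*w^2 + 36*sqrt(2)*w^2 - 44*sqrt(2)*w + 21*w - 84*sqrt(2)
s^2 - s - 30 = (s - 6)*(s + 5)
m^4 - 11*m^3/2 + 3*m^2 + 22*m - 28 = (m - 7/2)*(m - 2)^2*(m + 2)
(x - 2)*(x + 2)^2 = x^3 + 2*x^2 - 4*x - 8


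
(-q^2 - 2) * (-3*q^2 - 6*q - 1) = 3*q^4 + 6*q^3 + 7*q^2 + 12*q + 2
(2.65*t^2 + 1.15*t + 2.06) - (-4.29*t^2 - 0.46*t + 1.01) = 6.94*t^2 + 1.61*t + 1.05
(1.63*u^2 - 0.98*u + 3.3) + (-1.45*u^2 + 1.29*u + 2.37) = 0.18*u^2 + 0.31*u + 5.67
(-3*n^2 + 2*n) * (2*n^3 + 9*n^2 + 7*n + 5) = -6*n^5 - 23*n^4 - 3*n^3 - n^2 + 10*n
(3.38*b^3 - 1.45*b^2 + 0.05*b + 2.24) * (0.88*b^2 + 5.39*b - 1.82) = 2.9744*b^5 + 16.9422*b^4 - 13.9231*b^3 + 4.8797*b^2 + 11.9826*b - 4.0768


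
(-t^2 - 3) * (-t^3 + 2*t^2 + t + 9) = t^5 - 2*t^4 + 2*t^3 - 15*t^2 - 3*t - 27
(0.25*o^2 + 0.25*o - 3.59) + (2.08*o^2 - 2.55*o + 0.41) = 2.33*o^2 - 2.3*o - 3.18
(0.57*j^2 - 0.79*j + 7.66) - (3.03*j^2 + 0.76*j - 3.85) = -2.46*j^2 - 1.55*j + 11.51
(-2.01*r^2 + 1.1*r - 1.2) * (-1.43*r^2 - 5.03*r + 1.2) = 2.8743*r^4 + 8.5373*r^3 - 6.229*r^2 + 7.356*r - 1.44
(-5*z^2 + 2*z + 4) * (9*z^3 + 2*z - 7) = -45*z^5 + 18*z^4 + 26*z^3 + 39*z^2 - 6*z - 28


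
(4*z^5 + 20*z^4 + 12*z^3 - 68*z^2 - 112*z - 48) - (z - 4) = 4*z^5 + 20*z^4 + 12*z^3 - 68*z^2 - 113*z - 44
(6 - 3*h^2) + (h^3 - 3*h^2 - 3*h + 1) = h^3 - 6*h^2 - 3*h + 7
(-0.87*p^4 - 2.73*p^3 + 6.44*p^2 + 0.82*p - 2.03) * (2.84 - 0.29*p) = 0.2523*p^5 - 1.6791*p^4 - 9.6208*p^3 + 18.0518*p^2 + 2.9175*p - 5.7652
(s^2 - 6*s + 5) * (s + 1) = s^3 - 5*s^2 - s + 5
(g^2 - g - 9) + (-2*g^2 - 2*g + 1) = -g^2 - 3*g - 8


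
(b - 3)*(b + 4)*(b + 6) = b^3 + 7*b^2 - 6*b - 72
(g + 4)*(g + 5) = g^2 + 9*g + 20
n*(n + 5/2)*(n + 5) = n^3 + 15*n^2/2 + 25*n/2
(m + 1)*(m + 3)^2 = m^3 + 7*m^2 + 15*m + 9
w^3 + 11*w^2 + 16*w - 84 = (w - 2)*(w + 6)*(w + 7)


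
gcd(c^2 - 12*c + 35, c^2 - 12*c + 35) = c^2 - 12*c + 35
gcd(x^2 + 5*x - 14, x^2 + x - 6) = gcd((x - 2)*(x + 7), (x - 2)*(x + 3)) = x - 2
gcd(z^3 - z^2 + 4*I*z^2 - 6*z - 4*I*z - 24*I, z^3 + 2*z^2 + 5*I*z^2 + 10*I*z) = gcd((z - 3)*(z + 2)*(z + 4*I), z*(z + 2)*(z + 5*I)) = z + 2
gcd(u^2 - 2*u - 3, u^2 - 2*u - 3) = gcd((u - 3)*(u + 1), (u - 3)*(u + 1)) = u^2 - 2*u - 3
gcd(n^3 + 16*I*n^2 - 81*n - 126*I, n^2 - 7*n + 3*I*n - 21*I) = n + 3*I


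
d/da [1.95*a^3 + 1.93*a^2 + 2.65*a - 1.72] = 5.85*a^2 + 3.86*a + 2.65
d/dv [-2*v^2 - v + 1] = -4*v - 1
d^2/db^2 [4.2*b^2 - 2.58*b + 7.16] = 8.40000000000000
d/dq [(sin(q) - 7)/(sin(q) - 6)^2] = (8 - sin(q))*cos(q)/(sin(q) - 6)^3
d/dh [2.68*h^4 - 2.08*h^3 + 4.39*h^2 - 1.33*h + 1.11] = 10.72*h^3 - 6.24*h^2 + 8.78*h - 1.33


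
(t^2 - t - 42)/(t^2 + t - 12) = (t^2 - t - 42)/(t^2 + t - 12)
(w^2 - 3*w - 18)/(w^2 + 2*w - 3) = (w - 6)/(w - 1)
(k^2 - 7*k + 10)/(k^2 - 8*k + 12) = (k - 5)/(k - 6)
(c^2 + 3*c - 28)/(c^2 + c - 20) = (c + 7)/(c + 5)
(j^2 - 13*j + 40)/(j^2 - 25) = (j - 8)/(j + 5)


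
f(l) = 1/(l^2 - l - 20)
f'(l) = (1 - 2*l)/(l^2 - l - 20)^2 = (1 - 2*l)/(-l^2 + l + 20)^2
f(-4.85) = 0.12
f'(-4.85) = 0.15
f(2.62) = -0.06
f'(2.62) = -0.02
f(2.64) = -0.06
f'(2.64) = -0.02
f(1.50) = -0.05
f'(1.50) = -0.01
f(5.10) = 1.10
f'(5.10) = -11.11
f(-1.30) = -0.06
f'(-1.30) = 0.01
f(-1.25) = -0.06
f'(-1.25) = 0.01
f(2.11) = -0.06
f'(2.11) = -0.01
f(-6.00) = 0.05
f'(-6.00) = 0.03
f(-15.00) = 0.00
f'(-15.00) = 0.00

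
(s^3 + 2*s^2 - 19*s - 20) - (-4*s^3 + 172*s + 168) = 5*s^3 + 2*s^2 - 191*s - 188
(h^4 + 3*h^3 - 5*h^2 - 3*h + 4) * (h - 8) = h^5 - 5*h^4 - 29*h^3 + 37*h^2 + 28*h - 32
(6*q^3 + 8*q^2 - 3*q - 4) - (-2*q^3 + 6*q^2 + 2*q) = 8*q^3 + 2*q^2 - 5*q - 4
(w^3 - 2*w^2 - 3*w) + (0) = w^3 - 2*w^2 - 3*w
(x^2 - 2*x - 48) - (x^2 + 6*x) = -8*x - 48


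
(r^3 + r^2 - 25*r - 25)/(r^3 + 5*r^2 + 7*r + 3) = (r^2 - 25)/(r^2 + 4*r + 3)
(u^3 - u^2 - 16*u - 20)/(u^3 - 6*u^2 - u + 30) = (u + 2)/(u - 3)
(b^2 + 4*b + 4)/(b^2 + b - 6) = (b^2 + 4*b + 4)/(b^2 + b - 6)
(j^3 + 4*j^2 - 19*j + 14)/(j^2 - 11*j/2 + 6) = 2*(j^3 + 4*j^2 - 19*j + 14)/(2*j^2 - 11*j + 12)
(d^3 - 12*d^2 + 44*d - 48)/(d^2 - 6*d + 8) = d - 6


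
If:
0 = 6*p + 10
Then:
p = -5/3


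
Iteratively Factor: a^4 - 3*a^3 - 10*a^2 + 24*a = (a - 2)*(a^3 - a^2 - 12*a) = (a - 2)*(a + 3)*(a^2 - 4*a) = (a - 4)*(a - 2)*(a + 3)*(a)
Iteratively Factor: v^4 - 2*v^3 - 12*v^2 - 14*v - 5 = (v + 1)*(v^3 - 3*v^2 - 9*v - 5) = (v - 5)*(v + 1)*(v^2 + 2*v + 1) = (v - 5)*(v + 1)^2*(v + 1)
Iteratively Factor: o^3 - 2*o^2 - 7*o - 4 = (o + 1)*(o^2 - 3*o - 4) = (o + 1)^2*(o - 4)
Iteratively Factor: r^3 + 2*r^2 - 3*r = (r - 1)*(r^2 + 3*r) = (r - 1)*(r + 3)*(r)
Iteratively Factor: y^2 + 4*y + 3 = (y + 3)*(y + 1)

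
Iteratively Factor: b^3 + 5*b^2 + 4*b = (b)*(b^2 + 5*b + 4) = b*(b + 4)*(b + 1)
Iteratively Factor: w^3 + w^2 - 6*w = (w + 3)*(w^2 - 2*w) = (w - 2)*(w + 3)*(w)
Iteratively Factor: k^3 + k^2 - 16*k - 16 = (k + 4)*(k^2 - 3*k - 4) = (k - 4)*(k + 4)*(k + 1)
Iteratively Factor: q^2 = (q)*(q)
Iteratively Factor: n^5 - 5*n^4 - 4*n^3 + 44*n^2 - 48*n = (n - 4)*(n^4 - n^3 - 8*n^2 + 12*n) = (n - 4)*(n - 2)*(n^3 + n^2 - 6*n) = (n - 4)*(n - 2)*(n + 3)*(n^2 - 2*n) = (n - 4)*(n - 2)^2*(n + 3)*(n)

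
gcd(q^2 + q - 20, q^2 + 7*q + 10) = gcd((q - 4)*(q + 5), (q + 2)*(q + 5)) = q + 5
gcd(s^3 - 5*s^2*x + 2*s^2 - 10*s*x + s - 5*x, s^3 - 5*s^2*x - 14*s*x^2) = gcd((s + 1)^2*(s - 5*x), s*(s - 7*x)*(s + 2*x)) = 1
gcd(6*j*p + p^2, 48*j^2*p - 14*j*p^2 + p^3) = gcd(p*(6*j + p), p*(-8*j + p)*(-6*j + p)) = p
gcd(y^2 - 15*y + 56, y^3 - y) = 1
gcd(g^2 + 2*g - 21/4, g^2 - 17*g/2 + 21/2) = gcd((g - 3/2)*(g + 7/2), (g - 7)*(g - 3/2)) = g - 3/2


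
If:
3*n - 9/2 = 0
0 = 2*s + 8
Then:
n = 3/2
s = -4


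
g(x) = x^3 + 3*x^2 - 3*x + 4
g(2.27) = 24.35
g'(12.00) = 501.00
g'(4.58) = 87.41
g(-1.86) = 13.52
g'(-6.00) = 69.00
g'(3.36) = 51.03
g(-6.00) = -86.00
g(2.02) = 18.42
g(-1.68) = 12.77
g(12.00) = 2128.00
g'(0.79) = 3.61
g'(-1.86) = -3.78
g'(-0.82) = -5.90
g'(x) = 3*x^2 + 6*x - 3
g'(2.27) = 26.08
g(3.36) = 65.72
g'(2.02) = 21.36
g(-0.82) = 7.93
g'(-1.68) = -4.61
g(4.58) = 149.26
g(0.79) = 4.00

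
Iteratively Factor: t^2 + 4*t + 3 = (t + 1)*(t + 3)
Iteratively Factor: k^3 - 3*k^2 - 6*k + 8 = (k - 4)*(k^2 + k - 2) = (k - 4)*(k - 1)*(k + 2)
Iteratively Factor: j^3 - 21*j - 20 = (j - 5)*(j^2 + 5*j + 4) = (j - 5)*(j + 4)*(j + 1)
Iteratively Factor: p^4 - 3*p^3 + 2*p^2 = (p)*(p^3 - 3*p^2 + 2*p) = p*(p - 2)*(p^2 - p) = p^2*(p - 2)*(p - 1)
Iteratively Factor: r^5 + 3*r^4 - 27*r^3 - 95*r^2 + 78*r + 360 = (r - 2)*(r^4 + 5*r^3 - 17*r^2 - 129*r - 180) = (r - 2)*(r + 4)*(r^3 + r^2 - 21*r - 45) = (r - 5)*(r - 2)*(r + 4)*(r^2 + 6*r + 9) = (r - 5)*(r - 2)*(r + 3)*(r + 4)*(r + 3)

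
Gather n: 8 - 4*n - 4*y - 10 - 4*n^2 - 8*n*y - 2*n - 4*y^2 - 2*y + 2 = -4*n^2 + n*(-8*y - 6) - 4*y^2 - 6*y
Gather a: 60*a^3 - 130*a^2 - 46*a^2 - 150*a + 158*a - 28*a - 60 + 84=60*a^3 - 176*a^2 - 20*a + 24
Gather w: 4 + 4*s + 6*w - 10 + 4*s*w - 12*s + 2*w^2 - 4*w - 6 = -8*s + 2*w^2 + w*(4*s + 2) - 12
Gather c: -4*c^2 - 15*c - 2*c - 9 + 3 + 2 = -4*c^2 - 17*c - 4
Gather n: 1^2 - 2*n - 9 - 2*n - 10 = -4*n - 18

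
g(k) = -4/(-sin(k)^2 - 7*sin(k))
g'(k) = -4*(2*sin(k)*cos(k) + 7*cos(k))/(-sin(k)^2 - 7*sin(k))^2 = -4*(2*sin(k) + 7)*cos(k)/((sin(k) + 7)^2*sin(k)^2)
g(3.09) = 11.00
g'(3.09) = 214.57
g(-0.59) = -1.12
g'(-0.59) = -1.52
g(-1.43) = -0.67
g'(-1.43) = -0.08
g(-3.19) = 11.73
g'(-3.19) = 243.75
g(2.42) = 0.79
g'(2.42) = 0.98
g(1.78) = 0.51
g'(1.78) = 0.12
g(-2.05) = -0.74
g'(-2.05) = 0.33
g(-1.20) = -0.71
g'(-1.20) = -0.23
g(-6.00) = 1.97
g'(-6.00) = -7.02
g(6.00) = -2.13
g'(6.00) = -7.02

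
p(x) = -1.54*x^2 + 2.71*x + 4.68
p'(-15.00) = 48.91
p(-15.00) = -382.47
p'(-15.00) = 48.91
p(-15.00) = -382.47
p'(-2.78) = 11.27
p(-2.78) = -14.76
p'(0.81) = 0.22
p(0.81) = 5.86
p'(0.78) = 0.31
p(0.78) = 5.86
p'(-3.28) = 12.81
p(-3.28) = -20.78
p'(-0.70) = 4.87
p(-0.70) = 2.03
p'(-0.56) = 4.43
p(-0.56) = 2.68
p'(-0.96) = 5.67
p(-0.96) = 0.66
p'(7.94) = -21.75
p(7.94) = -70.89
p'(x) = 2.71 - 3.08*x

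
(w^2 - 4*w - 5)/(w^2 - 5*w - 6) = (w - 5)/(w - 6)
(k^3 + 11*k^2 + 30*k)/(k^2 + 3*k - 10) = k*(k + 6)/(k - 2)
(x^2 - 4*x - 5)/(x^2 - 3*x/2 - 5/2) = 2*(x - 5)/(2*x - 5)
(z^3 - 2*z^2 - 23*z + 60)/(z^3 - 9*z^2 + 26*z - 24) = (z + 5)/(z - 2)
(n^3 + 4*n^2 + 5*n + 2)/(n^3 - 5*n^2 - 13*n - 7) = (n + 2)/(n - 7)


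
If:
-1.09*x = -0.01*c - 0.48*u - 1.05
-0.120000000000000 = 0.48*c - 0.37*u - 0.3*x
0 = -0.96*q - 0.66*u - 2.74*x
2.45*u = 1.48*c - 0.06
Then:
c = 0.90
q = -3.78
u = 0.52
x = 1.20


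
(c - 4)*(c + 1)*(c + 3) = c^3 - 13*c - 12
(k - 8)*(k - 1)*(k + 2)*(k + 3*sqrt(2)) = k^4 - 7*k^3 + 3*sqrt(2)*k^3 - 21*sqrt(2)*k^2 - 10*k^2 - 30*sqrt(2)*k + 16*k + 48*sqrt(2)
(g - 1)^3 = g^3 - 3*g^2 + 3*g - 1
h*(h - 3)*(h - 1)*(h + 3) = h^4 - h^3 - 9*h^2 + 9*h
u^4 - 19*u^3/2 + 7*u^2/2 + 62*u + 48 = (u - 8)*(u - 4)*(u + 1)*(u + 3/2)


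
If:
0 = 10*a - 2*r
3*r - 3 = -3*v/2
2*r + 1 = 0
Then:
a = -1/10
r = -1/2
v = 3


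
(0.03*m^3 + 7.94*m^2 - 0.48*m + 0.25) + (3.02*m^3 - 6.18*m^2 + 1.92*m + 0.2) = 3.05*m^3 + 1.76*m^2 + 1.44*m + 0.45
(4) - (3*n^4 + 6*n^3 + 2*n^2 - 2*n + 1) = -3*n^4 - 6*n^3 - 2*n^2 + 2*n + 3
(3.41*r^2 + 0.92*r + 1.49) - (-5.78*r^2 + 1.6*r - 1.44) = 9.19*r^2 - 0.68*r + 2.93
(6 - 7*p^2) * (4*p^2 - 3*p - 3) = -28*p^4 + 21*p^3 + 45*p^2 - 18*p - 18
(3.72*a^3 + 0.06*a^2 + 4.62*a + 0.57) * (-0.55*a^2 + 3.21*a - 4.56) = -2.046*a^5 + 11.9082*a^4 - 19.3116*a^3 + 14.2431*a^2 - 19.2375*a - 2.5992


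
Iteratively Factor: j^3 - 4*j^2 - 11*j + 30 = (j + 3)*(j^2 - 7*j + 10) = (j - 5)*(j + 3)*(j - 2)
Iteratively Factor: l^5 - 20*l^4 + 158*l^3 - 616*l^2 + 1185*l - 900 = (l - 3)*(l^4 - 17*l^3 + 107*l^2 - 295*l + 300) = (l - 3)^2*(l^3 - 14*l^2 + 65*l - 100) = (l - 5)*(l - 3)^2*(l^2 - 9*l + 20) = (l - 5)^2*(l - 3)^2*(l - 4)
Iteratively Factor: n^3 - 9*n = (n + 3)*(n^2 - 3*n) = (n - 3)*(n + 3)*(n)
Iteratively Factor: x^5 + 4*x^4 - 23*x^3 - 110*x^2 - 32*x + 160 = (x + 4)*(x^4 - 23*x^2 - 18*x + 40) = (x - 5)*(x + 4)*(x^3 + 5*x^2 + 2*x - 8) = (x - 5)*(x + 4)^2*(x^2 + x - 2) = (x - 5)*(x + 2)*(x + 4)^2*(x - 1)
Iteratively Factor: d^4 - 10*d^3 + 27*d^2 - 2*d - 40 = (d + 1)*(d^3 - 11*d^2 + 38*d - 40) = (d - 5)*(d + 1)*(d^2 - 6*d + 8) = (d - 5)*(d - 4)*(d + 1)*(d - 2)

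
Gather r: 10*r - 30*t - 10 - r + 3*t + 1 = 9*r - 27*t - 9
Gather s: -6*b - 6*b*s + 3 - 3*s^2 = -6*b*s - 6*b - 3*s^2 + 3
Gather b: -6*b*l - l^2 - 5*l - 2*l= -6*b*l - l^2 - 7*l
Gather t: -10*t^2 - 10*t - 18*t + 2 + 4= -10*t^2 - 28*t + 6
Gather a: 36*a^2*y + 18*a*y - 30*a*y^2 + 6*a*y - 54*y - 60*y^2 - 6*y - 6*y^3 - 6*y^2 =36*a^2*y + a*(-30*y^2 + 24*y) - 6*y^3 - 66*y^2 - 60*y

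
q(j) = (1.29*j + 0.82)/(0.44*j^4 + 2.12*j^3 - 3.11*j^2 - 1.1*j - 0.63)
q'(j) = (1.29*j + 0.82)*(-1.76*j^3 - 6.36*j^2 + 6.22*j + 1.1)/(0.44*j^4 + 2.12*j^3 - 3.11*j^2 - 1.1*j - 0.63)^2 + 1.29/(0.44*j^4 + 2.12*j^3 - 3.11*j^2 - 1.1*j - 0.63)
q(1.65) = 1.57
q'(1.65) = -10.96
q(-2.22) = 0.08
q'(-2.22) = 0.03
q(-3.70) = 0.06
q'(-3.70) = -0.00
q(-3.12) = 0.06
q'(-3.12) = 0.01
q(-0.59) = -0.04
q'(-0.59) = -1.02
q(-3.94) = 0.06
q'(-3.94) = -0.01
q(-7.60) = -0.02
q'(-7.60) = -0.02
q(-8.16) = -0.02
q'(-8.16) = -0.01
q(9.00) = 0.00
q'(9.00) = -0.00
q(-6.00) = -1.09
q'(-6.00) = -19.65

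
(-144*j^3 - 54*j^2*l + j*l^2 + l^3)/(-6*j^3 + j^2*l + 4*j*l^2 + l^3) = (48*j^2 + 2*j*l - l^2)/(2*j^2 - j*l - l^2)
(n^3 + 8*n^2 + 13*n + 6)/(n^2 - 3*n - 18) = (n^3 + 8*n^2 + 13*n + 6)/(n^2 - 3*n - 18)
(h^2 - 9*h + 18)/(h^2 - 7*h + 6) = (h - 3)/(h - 1)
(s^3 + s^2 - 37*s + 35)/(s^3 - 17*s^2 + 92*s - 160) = (s^2 + 6*s - 7)/(s^2 - 12*s + 32)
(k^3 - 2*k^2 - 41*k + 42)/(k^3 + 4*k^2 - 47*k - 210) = (k - 1)/(k + 5)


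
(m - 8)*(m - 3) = m^2 - 11*m + 24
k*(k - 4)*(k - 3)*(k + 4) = k^4 - 3*k^3 - 16*k^2 + 48*k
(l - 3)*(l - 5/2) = l^2 - 11*l/2 + 15/2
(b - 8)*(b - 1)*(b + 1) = b^3 - 8*b^2 - b + 8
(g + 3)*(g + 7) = g^2 + 10*g + 21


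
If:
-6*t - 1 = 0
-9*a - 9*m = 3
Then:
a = -m - 1/3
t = -1/6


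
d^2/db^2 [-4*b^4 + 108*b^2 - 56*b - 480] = 216 - 48*b^2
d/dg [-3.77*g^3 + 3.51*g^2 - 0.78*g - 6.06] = -11.31*g^2 + 7.02*g - 0.78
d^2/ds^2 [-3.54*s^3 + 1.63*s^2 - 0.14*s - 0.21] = 3.26 - 21.24*s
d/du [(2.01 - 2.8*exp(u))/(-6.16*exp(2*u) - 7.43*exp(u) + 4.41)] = (-17.248*exp(2*u) + 24.7632*exp(u) + 2.5863)*exp(u)/(37.9456*exp(4*u) + 91.5376*exp(3*u) + 0.873699999999992*exp(2*u) - 65.5326*exp(u) + 19.4481)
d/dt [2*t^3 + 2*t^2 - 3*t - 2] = 6*t^2 + 4*t - 3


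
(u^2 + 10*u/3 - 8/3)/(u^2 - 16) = (u - 2/3)/(u - 4)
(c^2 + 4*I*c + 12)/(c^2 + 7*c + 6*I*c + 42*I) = (c - 2*I)/(c + 7)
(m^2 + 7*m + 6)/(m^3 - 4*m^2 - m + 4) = (m + 6)/(m^2 - 5*m + 4)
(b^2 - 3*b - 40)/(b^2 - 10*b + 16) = (b + 5)/(b - 2)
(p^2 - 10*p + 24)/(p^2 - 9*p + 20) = (p - 6)/(p - 5)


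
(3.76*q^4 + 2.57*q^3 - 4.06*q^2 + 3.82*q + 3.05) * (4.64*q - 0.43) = 17.4464*q^5 + 10.308*q^4 - 19.9435*q^3 + 19.4706*q^2 + 12.5094*q - 1.3115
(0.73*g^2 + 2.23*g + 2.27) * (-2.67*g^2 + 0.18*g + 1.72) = -1.9491*g^4 - 5.8227*g^3 - 4.4039*g^2 + 4.2442*g + 3.9044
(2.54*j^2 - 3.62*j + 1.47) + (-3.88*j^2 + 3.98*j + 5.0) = -1.34*j^2 + 0.36*j + 6.47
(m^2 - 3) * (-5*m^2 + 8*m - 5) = -5*m^4 + 8*m^3 + 10*m^2 - 24*m + 15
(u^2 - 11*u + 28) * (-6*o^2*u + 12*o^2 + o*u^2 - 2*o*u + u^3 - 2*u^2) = -6*o^2*u^3 + 78*o^2*u^2 - 300*o^2*u + 336*o^2 + o*u^4 - 13*o*u^3 + 50*o*u^2 - 56*o*u + u^5 - 13*u^4 + 50*u^3 - 56*u^2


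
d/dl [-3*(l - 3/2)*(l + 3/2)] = -6*l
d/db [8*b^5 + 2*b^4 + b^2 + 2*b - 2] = 40*b^4 + 8*b^3 + 2*b + 2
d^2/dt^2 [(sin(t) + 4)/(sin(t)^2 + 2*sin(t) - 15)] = (-sin(t)^5 - 14*sin(t)^4 - 112*sin(t)^3 - 262*sin(t)^2 - 207*sin(t) + 212)/(sin(t)^2 + 2*sin(t) - 15)^3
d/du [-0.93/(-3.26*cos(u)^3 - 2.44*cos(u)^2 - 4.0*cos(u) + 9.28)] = (9.0954*cos(u)^2 + 4.5384*cos(u) + 3.72)*sin(u)/(3.26*cos(u)^3 + 2.44*cos(u)^2 + 4.0*cos(u) - 9.28)^2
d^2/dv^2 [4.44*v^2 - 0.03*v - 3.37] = 8.88000000000000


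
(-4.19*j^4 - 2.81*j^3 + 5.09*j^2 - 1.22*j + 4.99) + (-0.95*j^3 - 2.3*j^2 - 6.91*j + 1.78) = -4.19*j^4 - 3.76*j^3 + 2.79*j^2 - 8.13*j + 6.77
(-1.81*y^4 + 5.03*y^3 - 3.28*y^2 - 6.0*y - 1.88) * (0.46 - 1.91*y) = 3.4571*y^5 - 10.4399*y^4 + 8.5786*y^3 + 9.9512*y^2 + 0.8308*y - 0.8648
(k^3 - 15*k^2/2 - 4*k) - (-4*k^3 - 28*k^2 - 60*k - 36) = 5*k^3 + 41*k^2/2 + 56*k + 36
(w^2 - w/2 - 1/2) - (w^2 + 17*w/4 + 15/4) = -19*w/4 - 17/4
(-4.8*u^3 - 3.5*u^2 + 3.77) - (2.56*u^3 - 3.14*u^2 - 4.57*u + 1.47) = -7.36*u^3 - 0.36*u^2 + 4.57*u + 2.3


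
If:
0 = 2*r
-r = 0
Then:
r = 0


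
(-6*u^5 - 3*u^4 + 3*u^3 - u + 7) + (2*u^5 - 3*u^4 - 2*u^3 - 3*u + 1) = -4*u^5 - 6*u^4 + u^3 - 4*u + 8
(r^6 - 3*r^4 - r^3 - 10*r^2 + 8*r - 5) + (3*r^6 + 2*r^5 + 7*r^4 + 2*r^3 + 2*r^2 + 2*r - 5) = 4*r^6 + 2*r^5 + 4*r^4 + r^3 - 8*r^2 + 10*r - 10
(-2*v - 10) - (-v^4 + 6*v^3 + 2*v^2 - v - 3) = v^4 - 6*v^3 - 2*v^2 - v - 7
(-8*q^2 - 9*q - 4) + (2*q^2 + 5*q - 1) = -6*q^2 - 4*q - 5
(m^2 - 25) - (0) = m^2 - 25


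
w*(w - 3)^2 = w^3 - 6*w^2 + 9*w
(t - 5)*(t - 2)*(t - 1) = t^3 - 8*t^2 + 17*t - 10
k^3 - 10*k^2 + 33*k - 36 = (k - 4)*(k - 3)^2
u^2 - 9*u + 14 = (u - 7)*(u - 2)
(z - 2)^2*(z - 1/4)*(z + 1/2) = z^4 - 15*z^3/4 + 23*z^2/8 + 3*z/2 - 1/2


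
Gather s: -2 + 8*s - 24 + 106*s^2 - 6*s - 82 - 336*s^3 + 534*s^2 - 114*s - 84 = -336*s^3 + 640*s^2 - 112*s - 192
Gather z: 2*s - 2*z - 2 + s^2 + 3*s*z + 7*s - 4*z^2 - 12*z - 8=s^2 + 9*s - 4*z^2 + z*(3*s - 14) - 10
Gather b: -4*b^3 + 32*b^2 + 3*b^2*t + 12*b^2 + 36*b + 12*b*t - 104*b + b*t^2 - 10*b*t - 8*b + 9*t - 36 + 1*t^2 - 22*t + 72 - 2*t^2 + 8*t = -4*b^3 + b^2*(3*t + 44) + b*(t^2 + 2*t - 76) - t^2 - 5*t + 36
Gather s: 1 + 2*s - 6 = 2*s - 5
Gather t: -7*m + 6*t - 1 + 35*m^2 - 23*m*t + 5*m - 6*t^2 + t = 35*m^2 - 2*m - 6*t^2 + t*(7 - 23*m) - 1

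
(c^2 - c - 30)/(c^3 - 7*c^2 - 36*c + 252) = (c + 5)/(c^2 - c - 42)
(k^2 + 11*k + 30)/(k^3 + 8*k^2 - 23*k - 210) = (k + 5)/(k^2 + 2*k - 35)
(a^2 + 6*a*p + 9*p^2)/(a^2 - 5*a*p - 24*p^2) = (-a - 3*p)/(-a + 8*p)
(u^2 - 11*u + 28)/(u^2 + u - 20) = (u - 7)/(u + 5)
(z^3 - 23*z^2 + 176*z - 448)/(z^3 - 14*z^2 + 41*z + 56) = (z - 8)/(z + 1)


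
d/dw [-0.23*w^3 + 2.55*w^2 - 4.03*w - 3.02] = -0.69*w^2 + 5.1*w - 4.03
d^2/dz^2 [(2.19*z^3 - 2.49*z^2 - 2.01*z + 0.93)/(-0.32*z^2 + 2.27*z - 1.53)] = (4.44089209850063e-16*z^5 - 16.396134*z^3 + 37.750518*z^2 - 32.61069*z + 16.945806)/(0.032768*z^6 - 0.697344*z^5 + 5.4168*z^4 - 18.365435*z^3 + 25.899075*z^2 - 15.941529*z + 3.581577)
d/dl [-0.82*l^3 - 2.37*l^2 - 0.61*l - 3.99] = -2.46*l^2 - 4.74*l - 0.61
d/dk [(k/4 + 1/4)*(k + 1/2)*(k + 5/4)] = 3*k^2/4 + 11*k/8 + 19/32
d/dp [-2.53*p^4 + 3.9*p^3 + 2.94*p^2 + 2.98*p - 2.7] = -10.12*p^3 + 11.7*p^2 + 5.88*p + 2.98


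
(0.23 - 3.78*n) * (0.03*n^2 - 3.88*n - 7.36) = -0.1134*n^3 + 14.6733*n^2 + 26.9284*n - 1.6928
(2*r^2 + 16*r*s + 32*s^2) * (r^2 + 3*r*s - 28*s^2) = 2*r^4 + 22*r^3*s + 24*r^2*s^2 - 352*r*s^3 - 896*s^4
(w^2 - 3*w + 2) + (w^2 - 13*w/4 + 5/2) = 2*w^2 - 25*w/4 + 9/2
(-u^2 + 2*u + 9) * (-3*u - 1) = 3*u^3 - 5*u^2 - 29*u - 9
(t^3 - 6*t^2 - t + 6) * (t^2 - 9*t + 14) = t^5 - 15*t^4 + 67*t^3 - 69*t^2 - 68*t + 84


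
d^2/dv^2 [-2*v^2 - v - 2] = -4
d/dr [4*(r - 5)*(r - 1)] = 8*r - 24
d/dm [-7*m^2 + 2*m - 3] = 2 - 14*m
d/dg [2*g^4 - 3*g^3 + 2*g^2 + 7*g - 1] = 8*g^3 - 9*g^2 + 4*g + 7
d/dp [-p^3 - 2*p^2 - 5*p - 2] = -3*p^2 - 4*p - 5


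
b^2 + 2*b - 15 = (b - 3)*(b + 5)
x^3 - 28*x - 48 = (x - 6)*(x + 2)*(x + 4)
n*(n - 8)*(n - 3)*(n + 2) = n^4 - 9*n^3 + 2*n^2 + 48*n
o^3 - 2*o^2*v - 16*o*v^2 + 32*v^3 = (o - 4*v)*(o - 2*v)*(o + 4*v)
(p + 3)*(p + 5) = p^2 + 8*p + 15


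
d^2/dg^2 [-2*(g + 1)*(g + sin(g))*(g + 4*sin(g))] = 10*g^2*sin(g) + 10*g*sin(g) - 40*g*cos(g) - 16*g*cos(2*g) - 12*g - 20*sqrt(2)*sin(g + pi/4) - 16*sqrt(2)*sin(2*g + pi/4) - 4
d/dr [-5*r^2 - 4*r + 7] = -10*r - 4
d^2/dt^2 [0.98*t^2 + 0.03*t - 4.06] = 1.96000000000000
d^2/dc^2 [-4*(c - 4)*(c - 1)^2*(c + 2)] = -48*c^2 + 96*c + 24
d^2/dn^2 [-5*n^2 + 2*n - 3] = -10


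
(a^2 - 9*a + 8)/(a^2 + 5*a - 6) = (a - 8)/(a + 6)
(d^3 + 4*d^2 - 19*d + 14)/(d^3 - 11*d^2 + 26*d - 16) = (d + 7)/(d - 8)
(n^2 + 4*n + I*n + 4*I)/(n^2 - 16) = (n + I)/(n - 4)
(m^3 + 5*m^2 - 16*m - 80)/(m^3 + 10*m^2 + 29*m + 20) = (m - 4)/(m + 1)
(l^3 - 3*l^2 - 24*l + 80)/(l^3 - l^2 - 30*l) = (l^2 - 8*l + 16)/(l*(l - 6))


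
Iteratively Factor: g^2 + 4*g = (g)*(g + 4)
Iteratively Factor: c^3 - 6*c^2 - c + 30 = (c + 2)*(c^2 - 8*c + 15) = (c - 3)*(c + 2)*(c - 5)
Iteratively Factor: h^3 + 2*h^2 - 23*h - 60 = (h + 3)*(h^2 - h - 20) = (h - 5)*(h + 3)*(h + 4)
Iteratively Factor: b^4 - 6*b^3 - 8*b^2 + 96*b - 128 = (b + 4)*(b^3 - 10*b^2 + 32*b - 32) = (b - 4)*(b + 4)*(b^2 - 6*b + 8) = (b - 4)^2*(b + 4)*(b - 2)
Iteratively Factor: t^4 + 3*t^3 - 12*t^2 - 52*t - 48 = (t - 4)*(t^3 + 7*t^2 + 16*t + 12) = (t - 4)*(t + 2)*(t^2 + 5*t + 6) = (t - 4)*(t + 2)^2*(t + 3)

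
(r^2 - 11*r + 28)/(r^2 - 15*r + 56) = (r - 4)/(r - 8)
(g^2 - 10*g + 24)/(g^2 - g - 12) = (g - 6)/(g + 3)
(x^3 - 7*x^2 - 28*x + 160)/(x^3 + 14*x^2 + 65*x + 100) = (x^2 - 12*x + 32)/(x^2 + 9*x + 20)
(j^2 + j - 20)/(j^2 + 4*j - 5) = (j - 4)/(j - 1)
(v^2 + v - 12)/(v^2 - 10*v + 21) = (v + 4)/(v - 7)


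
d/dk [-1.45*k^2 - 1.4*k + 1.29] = -2.9*k - 1.4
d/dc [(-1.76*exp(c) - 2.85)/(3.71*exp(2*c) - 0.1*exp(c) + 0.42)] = (6.5296*exp(2*c) + 21.147*exp(c) - 1.0242)*exp(c)/(13.7641*exp(4*c) - 0.742*exp(3*c) + 3.1264*exp(2*c) - 0.084*exp(c) + 0.1764)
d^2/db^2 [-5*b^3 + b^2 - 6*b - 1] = 2 - 30*b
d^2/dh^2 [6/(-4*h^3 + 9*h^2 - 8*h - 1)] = 12*(3*(4*h - 3)*(4*h^3 - 9*h^2 + 8*h + 1) - 4*(6*h^2 - 9*h + 4)^2)/(4*h^3 - 9*h^2 + 8*h + 1)^3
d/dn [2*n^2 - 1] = 4*n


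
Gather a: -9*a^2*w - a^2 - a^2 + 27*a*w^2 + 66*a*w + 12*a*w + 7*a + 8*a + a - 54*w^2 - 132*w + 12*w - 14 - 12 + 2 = a^2*(-9*w - 2) + a*(27*w^2 + 78*w + 16) - 54*w^2 - 120*w - 24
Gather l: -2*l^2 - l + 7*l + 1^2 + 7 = -2*l^2 + 6*l + 8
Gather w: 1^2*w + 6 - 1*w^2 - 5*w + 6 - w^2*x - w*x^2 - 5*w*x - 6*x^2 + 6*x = w^2*(-x - 1) + w*(-x^2 - 5*x - 4) - 6*x^2 + 6*x + 12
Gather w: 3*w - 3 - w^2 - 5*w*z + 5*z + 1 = -w^2 + w*(3 - 5*z) + 5*z - 2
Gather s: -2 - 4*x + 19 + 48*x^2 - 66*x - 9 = 48*x^2 - 70*x + 8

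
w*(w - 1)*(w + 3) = w^3 + 2*w^2 - 3*w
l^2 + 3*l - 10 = (l - 2)*(l + 5)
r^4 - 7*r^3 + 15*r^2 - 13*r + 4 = (r - 4)*(r - 1)^3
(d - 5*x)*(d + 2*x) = d^2 - 3*d*x - 10*x^2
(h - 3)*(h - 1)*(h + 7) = h^3 + 3*h^2 - 25*h + 21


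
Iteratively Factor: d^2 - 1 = (d - 1)*(d + 1)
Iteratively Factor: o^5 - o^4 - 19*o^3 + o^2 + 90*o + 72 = (o + 1)*(o^4 - 2*o^3 - 17*o^2 + 18*o + 72) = (o + 1)*(o + 3)*(o^3 - 5*o^2 - 2*o + 24) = (o - 4)*(o + 1)*(o + 3)*(o^2 - o - 6) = (o - 4)*(o + 1)*(o + 2)*(o + 3)*(o - 3)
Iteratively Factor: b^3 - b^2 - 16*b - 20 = (b + 2)*(b^2 - 3*b - 10) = (b - 5)*(b + 2)*(b + 2)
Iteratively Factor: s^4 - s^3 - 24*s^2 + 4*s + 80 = (s + 2)*(s^3 - 3*s^2 - 18*s + 40) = (s + 2)*(s + 4)*(s^2 - 7*s + 10) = (s - 5)*(s + 2)*(s + 4)*(s - 2)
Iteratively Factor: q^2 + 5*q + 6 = (q + 2)*(q + 3)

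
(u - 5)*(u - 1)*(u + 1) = u^3 - 5*u^2 - u + 5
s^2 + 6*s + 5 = (s + 1)*(s + 5)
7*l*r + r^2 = r*(7*l + r)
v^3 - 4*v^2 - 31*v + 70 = (v - 7)*(v - 2)*(v + 5)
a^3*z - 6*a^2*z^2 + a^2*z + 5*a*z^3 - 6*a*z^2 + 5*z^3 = (a - 5*z)*(a - z)*(a*z + z)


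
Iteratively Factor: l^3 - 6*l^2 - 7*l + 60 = (l + 3)*(l^2 - 9*l + 20) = (l - 5)*(l + 3)*(l - 4)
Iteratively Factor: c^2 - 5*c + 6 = (c - 3)*(c - 2)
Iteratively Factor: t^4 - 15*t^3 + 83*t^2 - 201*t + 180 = (t - 5)*(t^3 - 10*t^2 + 33*t - 36) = (t - 5)*(t - 3)*(t^2 - 7*t + 12) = (t - 5)*(t - 3)^2*(t - 4)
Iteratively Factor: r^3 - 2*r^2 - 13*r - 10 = (r + 2)*(r^2 - 4*r - 5) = (r + 1)*(r + 2)*(r - 5)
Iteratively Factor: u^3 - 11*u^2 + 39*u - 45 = (u - 3)*(u^2 - 8*u + 15) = (u - 5)*(u - 3)*(u - 3)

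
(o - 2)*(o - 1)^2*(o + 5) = o^4 + o^3 - 15*o^2 + 23*o - 10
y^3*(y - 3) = y^4 - 3*y^3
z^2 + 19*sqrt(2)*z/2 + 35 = (z + 5*sqrt(2)/2)*(z + 7*sqrt(2))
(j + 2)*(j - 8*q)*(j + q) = j^3 - 7*j^2*q + 2*j^2 - 8*j*q^2 - 14*j*q - 16*q^2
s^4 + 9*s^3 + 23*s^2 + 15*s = s*(s + 1)*(s + 3)*(s + 5)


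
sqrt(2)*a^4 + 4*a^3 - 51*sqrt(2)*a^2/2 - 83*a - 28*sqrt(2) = (a - 7*sqrt(2)/2)*(a + sqrt(2))*(a + 4*sqrt(2))*(sqrt(2)*a + 1)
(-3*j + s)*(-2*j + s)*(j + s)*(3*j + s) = 18*j^4 + 9*j^3*s - 11*j^2*s^2 - j*s^3 + s^4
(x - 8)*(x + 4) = x^2 - 4*x - 32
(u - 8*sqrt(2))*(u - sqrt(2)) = u^2 - 9*sqrt(2)*u + 16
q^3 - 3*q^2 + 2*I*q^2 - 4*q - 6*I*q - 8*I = (q - 4)*(q + 1)*(q + 2*I)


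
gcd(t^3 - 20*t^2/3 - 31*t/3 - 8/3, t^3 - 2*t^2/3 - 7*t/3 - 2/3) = t^2 + 4*t/3 + 1/3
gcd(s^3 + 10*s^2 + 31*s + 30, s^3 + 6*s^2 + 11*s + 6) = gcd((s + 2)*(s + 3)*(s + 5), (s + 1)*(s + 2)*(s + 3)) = s^2 + 5*s + 6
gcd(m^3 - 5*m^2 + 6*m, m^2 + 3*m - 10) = m - 2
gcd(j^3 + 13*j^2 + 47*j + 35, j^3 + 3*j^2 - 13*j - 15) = j^2 + 6*j + 5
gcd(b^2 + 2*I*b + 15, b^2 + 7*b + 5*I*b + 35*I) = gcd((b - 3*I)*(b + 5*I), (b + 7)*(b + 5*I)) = b + 5*I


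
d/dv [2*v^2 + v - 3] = 4*v + 1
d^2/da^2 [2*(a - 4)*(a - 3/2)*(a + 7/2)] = 12*a - 8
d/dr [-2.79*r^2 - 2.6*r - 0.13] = -5.58*r - 2.6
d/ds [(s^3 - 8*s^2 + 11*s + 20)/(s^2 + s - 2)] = (s^4 + 2*s^3 - 25*s^2 - 8*s - 42)/(s^4 + 2*s^3 - 3*s^2 - 4*s + 4)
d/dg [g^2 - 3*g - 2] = 2*g - 3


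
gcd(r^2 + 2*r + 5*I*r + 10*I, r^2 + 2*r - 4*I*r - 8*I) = r + 2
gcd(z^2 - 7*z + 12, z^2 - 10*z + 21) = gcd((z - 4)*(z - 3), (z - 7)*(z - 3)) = z - 3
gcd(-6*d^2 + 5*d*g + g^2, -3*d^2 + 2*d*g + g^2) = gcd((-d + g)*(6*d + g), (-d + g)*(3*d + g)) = d - g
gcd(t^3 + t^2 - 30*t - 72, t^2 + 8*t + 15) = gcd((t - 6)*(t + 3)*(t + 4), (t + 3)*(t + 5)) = t + 3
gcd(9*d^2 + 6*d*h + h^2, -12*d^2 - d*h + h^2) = 3*d + h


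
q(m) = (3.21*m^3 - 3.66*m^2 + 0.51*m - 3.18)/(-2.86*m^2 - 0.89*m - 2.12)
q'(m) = (5.72*m + 0.89)*(3.21*m^3 - 3.66*m^2 + 0.51*m - 3.18)/(-2.86*m^2 - 0.89*m - 2.12)^2 + (9.63*m^2 - 7.32*m + 0.51)/(-2.86*m^2 - 0.89*m - 2.12) = (-9.18059999999999*m^4 - 5.7138*m^3 - 15.6996*m^2 - 2.6712*m - 3.9114)/(8.1796*m^4 + 5.0908*m^3 + 12.9185*m^2 + 3.7736*m + 4.4944)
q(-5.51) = 7.78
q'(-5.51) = -1.13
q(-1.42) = 3.09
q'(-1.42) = -1.20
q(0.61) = 0.94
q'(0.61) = -1.00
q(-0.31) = 1.79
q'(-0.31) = -1.00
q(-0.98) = 2.56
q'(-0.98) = -1.22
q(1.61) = -0.14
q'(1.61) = -1.12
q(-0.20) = 1.68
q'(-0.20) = -0.94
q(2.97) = -1.67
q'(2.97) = -1.13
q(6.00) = -5.08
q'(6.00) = -1.13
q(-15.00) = 18.45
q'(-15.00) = -1.12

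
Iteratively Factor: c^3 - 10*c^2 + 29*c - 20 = (c - 4)*(c^2 - 6*c + 5) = (c - 5)*(c - 4)*(c - 1)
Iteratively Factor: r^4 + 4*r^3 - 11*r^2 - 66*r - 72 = (r + 2)*(r^3 + 2*r^2 - 15*r - 36) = (r - 4)*(r + 2)*(r^2 + 6*r + 9) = (r - 4)*(r + 2)*(r + 3)*(r + 3)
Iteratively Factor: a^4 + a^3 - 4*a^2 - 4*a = (a)*(a^3 + a^2 - 4*a - 4) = a*(a + 1)*(a^2 - 4) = a*(a + 1)*(a + 2)*(a - 2)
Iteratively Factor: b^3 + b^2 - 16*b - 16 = (b + 1)*(b^2 - 16) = (b + 1)*(b + 4)*(b - 4)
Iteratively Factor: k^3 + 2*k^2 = (k + 2)*(k^2) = k*(k + 2)*(k)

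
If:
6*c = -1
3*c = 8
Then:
No Solution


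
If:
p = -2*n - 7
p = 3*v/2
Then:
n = -3*v/4 - 7/2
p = 3*v/2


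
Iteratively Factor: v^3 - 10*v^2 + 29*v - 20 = (v - 5)*(v^2 - 5*v + 4) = (v - 5)*(v - 1)*(v - 4)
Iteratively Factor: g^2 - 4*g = (g - 4)*(g)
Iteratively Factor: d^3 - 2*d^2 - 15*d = (d)*(d^2 - 2*d - 15) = d*(d + 3)*(d - 5)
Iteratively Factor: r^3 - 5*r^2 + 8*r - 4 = (r - 2)*(r^2 - 3*r + 2) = (r - 2)^2*(r - 1)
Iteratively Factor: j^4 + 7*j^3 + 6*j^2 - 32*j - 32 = (j - 2)*(j^3 + 9*j^2 + 24*j + 16) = (j - 2)*(j + 1)*(j^2 + 8*j + 16) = (j - 2)*(j + 1)*(j + 4)*(j + 4)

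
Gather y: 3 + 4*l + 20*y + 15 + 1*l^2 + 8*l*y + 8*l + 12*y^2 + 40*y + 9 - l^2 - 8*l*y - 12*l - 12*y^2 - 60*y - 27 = 0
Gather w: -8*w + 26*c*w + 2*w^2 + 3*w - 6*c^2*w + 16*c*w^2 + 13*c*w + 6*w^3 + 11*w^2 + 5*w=6*w^3 + w^2*(16*c + 13) + w*(-6*c^2 + 39*c)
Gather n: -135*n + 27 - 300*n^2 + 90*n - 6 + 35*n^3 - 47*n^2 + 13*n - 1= 35*n^3 - 347*n^2 - 32*n + 20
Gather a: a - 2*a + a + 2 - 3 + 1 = 0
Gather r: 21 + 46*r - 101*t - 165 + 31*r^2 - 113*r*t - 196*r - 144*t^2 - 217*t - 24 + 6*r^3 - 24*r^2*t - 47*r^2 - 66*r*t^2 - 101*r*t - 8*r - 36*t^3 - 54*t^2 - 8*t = 6*r^3 + r^2*(-24*t - 16) + r*(-66*t^2 - 214*t - 158) - 36*t^3 - 198*t^2 - 326*t - 168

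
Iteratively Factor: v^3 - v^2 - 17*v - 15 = (v - 5)*(v^2 + 4*v + 3) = (v - 5)*(v + 3)*(v + 1)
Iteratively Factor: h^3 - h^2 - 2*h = (h + 1)*(h^2 - 2*h) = h*(h + 1)*(h - 2)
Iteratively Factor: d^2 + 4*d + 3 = (d + 3)*(d + 1)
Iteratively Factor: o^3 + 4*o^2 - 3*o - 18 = (o + 3)*(o^2 + o - 6) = (o - 2)*(o + 3)*(o + 3)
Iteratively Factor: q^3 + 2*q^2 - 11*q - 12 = (q + 1)*(q^2 + q - 12) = (q + 1)*(q + 4)*(q - 3)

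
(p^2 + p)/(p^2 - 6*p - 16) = p*(p + 1)/(p^2 - 6*p - 16)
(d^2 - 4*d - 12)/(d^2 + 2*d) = (d - 6)/d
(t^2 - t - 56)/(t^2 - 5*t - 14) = (-t^2 + t + 56)/(-t^2 + 5*t + 14)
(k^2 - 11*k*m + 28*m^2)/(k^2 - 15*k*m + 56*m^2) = (k - 4*m)/(k - 8*m)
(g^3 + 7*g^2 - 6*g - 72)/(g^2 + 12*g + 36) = (g^2 + g - 12)/(g + 6)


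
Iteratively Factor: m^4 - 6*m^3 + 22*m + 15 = (m + 1)*(m^3 - 7*m^2 + 7*m + 15) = (m - 5)*(m + 1)*(m^2 - 2*m - 3) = (m - 5)*(m - 3)*(m + 1)*(m + 1)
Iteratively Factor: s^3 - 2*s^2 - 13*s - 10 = (s - 5)*(s^2 + 3*s + 2) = (s - 5)*(s + 2)*(s + 1)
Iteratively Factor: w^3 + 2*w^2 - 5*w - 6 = (w + 3)*(w^2 - w - 2) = (w + 1)*(w + 3)*(w - 2)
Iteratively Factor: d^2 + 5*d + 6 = (d + 3)*(d + 2)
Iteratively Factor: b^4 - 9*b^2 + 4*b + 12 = (b + 3)*(b^3 - 3*b^2 + 4) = (b - 2)*(b + 3)*(b^2 - b - 2) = (b - 2)^2*(b + 3)*(b + 1)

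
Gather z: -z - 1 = -z - 1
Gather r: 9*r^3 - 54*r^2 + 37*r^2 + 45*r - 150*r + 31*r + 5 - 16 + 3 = 9*r^3 - 17*r^2 - 74*r - 8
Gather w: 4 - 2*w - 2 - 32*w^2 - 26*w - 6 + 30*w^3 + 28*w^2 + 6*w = 30*w^3 - 4*w^2 - 22*w - 4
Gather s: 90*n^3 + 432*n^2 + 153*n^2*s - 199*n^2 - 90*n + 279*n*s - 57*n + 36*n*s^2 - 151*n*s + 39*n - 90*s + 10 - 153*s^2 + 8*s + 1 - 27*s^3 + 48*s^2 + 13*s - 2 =90*n^3 + 233*n^2 - 108*n - 27*s^3 + s^2*(36*n - 105) + s*(153*n^2 + 128*n - 69) + 9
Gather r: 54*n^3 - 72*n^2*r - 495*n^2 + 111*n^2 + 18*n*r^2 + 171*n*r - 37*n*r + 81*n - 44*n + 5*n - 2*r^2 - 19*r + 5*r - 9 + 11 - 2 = 54*n^3 - 384*n^2 + 42*n + r^2*(18*n - 2) + r*(-72*n^2 + 134*n - 14)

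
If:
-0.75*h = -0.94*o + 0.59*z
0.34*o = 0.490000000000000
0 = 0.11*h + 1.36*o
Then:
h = -17.82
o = 1.44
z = 24.95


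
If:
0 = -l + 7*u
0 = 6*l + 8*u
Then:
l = 0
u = 0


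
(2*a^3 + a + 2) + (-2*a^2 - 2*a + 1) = 2*a^3 - 2*a^2 - a + 3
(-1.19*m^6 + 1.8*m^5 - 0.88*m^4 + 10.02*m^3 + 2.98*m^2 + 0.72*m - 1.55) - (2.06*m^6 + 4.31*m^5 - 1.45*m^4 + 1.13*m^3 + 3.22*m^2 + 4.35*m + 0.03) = -3.25*m^6 - 2.51*m^5 + 0.57*m^4 + 8.89*m^3 - 0.24*m^2 - 3.63*m - 1.58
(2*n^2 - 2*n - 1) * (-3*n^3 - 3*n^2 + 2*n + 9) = -6*n^5 + 13*n^3 + 17*n^2 - 20*n - 9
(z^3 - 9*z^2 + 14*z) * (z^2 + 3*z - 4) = z^5 - 6*z^4 - 17*z^3 + 78*z^2 - 56*z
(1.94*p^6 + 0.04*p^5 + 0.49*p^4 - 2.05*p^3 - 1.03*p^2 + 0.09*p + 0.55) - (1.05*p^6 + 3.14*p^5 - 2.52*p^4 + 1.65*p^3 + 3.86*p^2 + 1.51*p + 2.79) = 0.89*p^6 - 3.1*p^5 + 3.01*p^4 - 3.7*p^3 - 4.89*p^2 - 1.42*p - 2.24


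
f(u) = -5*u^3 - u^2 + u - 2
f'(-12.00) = -2135.00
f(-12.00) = 8482.00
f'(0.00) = 1.00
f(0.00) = -2.00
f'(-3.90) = -219.35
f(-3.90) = 275.48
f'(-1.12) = -15.58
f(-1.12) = 2.65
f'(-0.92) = -9.86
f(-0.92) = 0.13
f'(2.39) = -89.46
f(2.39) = -73.58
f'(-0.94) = -10.37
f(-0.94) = 0.33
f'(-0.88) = -8.86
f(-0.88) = -0.25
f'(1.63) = -42.11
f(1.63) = -24.68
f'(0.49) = -3.58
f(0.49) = -2.34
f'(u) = -15*u^2 - 2*u + 1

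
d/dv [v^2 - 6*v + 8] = 2*v - 6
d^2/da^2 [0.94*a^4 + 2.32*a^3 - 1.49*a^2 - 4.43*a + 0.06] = 11.28*a^2 + 13.92*a - 2.98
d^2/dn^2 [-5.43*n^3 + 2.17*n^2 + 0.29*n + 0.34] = 4.34 - 32.58*n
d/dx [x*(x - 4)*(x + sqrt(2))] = x*(x - 4) + x*(x + sqrt(2)) + (x - 4)*(x + sqrt(2))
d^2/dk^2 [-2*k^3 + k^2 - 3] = 2 - 12*k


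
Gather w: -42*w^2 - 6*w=-42*w^2 - 6*w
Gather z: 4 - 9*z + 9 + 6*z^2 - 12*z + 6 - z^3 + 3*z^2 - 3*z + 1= -z^3 + 9*z^2 - 24*z + 20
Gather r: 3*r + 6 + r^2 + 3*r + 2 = r^2 + 6*r + 8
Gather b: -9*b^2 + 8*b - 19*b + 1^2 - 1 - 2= -9*b^2 - 11*b - 2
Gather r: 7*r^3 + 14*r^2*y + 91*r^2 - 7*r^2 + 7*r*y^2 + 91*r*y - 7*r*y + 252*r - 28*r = 7*r^3 + r^2*(14*y + 84) + r*(7*y^2 + 84*y + 224)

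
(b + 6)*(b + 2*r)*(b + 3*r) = b^3 + 5*b^2*r + 6*b^2 + 6*b*r^2 + 30*b*r + 36*r^2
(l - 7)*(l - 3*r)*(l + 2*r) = l^3 - l^2*r - 7*l^2 - 6*l*r^2 + 7*l*r + 42*r^2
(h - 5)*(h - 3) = h^2 - 8*h + 15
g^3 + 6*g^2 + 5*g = g*(g + 1)*(g + 5)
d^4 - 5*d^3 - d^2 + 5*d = d*(d - 5)*(d - 1)*(d + 1)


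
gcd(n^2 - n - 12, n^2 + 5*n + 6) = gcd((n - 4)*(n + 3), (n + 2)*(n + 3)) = n + 3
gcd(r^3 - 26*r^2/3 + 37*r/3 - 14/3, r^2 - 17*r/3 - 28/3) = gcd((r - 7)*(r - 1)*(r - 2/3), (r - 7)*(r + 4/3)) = r - 7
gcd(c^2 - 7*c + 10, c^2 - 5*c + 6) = c - 2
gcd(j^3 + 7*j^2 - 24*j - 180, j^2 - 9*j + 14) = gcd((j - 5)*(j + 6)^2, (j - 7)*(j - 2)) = 1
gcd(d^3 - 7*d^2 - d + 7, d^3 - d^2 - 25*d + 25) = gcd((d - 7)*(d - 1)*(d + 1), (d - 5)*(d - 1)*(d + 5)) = d - 1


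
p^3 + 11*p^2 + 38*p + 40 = (p + 2)*(p + 4)*(p + 5)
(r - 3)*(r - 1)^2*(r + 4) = r^4 - r^3 - 13*r^2 + 25*r - 12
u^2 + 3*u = u*(u + 3)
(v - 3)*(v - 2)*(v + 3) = v^3 - 2*v^2 - 9*v + 18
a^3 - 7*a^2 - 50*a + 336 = (a - 8)*(a - 6)*(a + 7)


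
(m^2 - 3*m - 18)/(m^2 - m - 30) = (m + 3)/(m + 5)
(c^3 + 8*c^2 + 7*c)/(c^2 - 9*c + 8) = c*(c^2 + 8*c + 7)/(c^2 - 9*c + 8)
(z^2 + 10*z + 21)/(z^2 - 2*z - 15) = (z + 7)/(z - 5)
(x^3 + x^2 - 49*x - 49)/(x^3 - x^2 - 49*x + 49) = (x + 1)/(x - 1)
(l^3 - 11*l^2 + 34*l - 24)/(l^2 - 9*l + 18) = (l^2 - 5*l + 4)/(l - 3)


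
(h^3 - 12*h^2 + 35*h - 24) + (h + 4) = h^3 - 12*h^2 + 36*h - 20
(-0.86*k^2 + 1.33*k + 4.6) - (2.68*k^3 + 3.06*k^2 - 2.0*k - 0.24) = -2.68*k^3 - 3.92*k^2 + 3.33*k + 4.84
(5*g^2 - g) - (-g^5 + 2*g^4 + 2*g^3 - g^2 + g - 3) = g^5 - 2*g^4 - 2*g^3 + 6*g^2 - 2*g + 3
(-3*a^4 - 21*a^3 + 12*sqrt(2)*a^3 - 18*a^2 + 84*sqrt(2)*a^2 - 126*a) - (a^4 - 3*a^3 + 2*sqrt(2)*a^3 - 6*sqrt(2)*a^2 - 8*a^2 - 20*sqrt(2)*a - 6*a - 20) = -4*a^4 - 18*a^3 + 10*sqrt(2)*a^3 - 10*a^2 + 90*sqrt(2)*a^2 - 120*a + 20*sqrt(2)*a + 20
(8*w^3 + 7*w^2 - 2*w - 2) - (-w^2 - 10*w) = 8*w^3 + 8*w^2 + 8*w - 2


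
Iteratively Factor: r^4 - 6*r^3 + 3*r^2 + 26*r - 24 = (r - 1)*(r^3 - 5*r^2 - 2*r + 24) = (r - 3)*(r - 1)*(r^2 - 2*r - 8) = (r - 4)*(r - 3)*(r - 1)*(r + 2)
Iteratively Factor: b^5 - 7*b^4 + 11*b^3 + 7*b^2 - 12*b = (b)*(b^4 - 7*b^3 + 11*b^2 + 7*b - 12) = b*(b - 3)*(b^3 - 4*b^2 - b + 4) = b*(b - 3)*(b - 1)*(b^2 - 3*b - 4) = b*(b - 3)*(b - 1)*(b + 1)*(b - 4)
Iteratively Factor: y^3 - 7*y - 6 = (y + 2)*(y^2 - 2*y - 3) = (y + 1)*(y + 2)*(y - 3)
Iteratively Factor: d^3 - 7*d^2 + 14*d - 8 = (d - 4)*(d^2 - 3*d + 2) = (d - 4)*(d - 2)*(d - 1)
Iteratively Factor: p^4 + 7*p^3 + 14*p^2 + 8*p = (p + 2)*(p^3 + 5*p^2 + 4*p) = p*(p + 2)*(p^2 + 5*p + 4) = p*(p + 2)*(p + 4)*(p + 1)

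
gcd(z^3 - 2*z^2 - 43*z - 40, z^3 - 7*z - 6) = z + 1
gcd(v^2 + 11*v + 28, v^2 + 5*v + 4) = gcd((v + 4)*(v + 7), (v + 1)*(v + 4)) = v + 4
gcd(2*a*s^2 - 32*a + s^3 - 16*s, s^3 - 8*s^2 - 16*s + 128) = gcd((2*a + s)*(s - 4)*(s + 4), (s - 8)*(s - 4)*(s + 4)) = s^2 - 16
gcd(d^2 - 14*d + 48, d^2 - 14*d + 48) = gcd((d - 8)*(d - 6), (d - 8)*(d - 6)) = d^2 - 14*d + 48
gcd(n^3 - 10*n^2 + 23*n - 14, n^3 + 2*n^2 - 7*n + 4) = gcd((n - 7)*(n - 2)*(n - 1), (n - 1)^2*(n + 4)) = n - 1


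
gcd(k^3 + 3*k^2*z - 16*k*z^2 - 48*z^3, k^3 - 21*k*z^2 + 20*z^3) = -k + 4*z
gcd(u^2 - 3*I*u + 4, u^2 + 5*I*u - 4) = u + I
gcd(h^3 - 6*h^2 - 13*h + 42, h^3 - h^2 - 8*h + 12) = h^2 + h - 6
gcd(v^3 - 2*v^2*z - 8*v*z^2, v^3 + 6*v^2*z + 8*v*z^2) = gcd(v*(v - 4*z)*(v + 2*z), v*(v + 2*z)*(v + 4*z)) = v^2 + 2*v*z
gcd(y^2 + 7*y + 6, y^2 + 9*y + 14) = 1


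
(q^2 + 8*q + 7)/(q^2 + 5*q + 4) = (q + 7)/(q + 4)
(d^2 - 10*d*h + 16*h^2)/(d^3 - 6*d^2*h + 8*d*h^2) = (d - 8*h)/(d*(d - 4*h))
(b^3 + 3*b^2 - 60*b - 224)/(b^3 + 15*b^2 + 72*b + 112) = (b - 8)/(b + 4)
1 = 1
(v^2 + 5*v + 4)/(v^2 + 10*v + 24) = (v + 1)/(v + 6)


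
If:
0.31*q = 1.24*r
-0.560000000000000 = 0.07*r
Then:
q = -32.00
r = -8.00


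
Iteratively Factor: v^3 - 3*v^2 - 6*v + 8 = (v - 1)*(v^2 - 2*v - 8) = (v - 4)*(v - 1)*(v + 2)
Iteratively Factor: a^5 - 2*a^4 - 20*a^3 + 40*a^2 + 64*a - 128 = (a + 2)*(a^4 - 4*a^3 - 12*a^2 + 64*a - 64) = (a + 2)*(a + 4)*(a^3 - 8*a^2 + 20*a - 16) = (a - 2)*(a + 2)*(a + 4)*(a^2 - 6*a + 8) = (a - 4)*(a - 2)*(a + 2)*(a + 4)*(a - 2)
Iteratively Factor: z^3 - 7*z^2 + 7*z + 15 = (z + 1)*(z^2 - 8*z + 15) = (z - 5)*(z + 1)*(z - 3)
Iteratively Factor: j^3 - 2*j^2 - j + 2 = (j - 2)*(j^2 - 1) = (j - 2)*(j - 1)*(j + 1)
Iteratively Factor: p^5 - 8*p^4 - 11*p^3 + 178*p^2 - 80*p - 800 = (p - 5)*(p^4 - 3*p^3 - 26*p^2 + 48*p + 160) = (p - 5)*(p + 2)*(p^3 - 5*p^2 - 16*p + 80) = (p - 5)^2*(p + 2)*(p^2 - 16) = (p - 5)^2*(p + 2)*(p + 4)*(p - 4)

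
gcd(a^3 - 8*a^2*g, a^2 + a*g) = a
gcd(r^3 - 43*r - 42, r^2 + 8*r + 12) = r + 6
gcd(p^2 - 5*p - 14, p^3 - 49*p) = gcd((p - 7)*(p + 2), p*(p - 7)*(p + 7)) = p - 7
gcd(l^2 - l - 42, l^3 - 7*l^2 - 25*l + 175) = l - 7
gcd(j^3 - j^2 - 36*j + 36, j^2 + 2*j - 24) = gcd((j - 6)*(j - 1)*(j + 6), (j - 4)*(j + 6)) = j + 6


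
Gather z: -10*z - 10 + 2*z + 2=-8*z - 8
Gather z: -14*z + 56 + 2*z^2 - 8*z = 2*z^2 - 22*z + 56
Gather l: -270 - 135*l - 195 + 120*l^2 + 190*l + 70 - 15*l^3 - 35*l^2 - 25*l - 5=-15*l^3 + 85*l^2 + 30*l - 400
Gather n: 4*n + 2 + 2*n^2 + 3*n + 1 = 2*n^2 + 7*n + 3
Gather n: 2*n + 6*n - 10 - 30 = 8*n - 40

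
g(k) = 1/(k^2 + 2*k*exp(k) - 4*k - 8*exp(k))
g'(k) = (-2*k*exp(k) - 2*k + 6*exp(k) + 4)/(k^2 + 2*k*exp(k) - 4*k - 8*exp(k))^2 = 2*(-k*exp(k) - k + 3*exp(k) + 2)/(k^2 + 2*k*exp(k) - 4*k - 8*exp(k))^2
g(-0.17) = -0.16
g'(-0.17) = 0.24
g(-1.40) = 0.20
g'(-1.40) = 0.37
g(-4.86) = 0.02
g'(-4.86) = 0.01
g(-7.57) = 0.01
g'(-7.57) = 0.00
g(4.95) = 0.00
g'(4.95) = -0.01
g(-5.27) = 0.02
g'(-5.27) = 0.01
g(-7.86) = 0.01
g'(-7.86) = 0.00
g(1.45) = -0.04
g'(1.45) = 0.02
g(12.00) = 0.00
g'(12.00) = 0.00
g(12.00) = 0.00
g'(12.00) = 0.00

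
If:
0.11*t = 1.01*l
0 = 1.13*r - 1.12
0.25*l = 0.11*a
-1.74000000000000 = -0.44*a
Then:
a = 3.95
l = 1.74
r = 0.99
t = 15.98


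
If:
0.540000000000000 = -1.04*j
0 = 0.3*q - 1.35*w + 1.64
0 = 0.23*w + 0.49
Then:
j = -0.52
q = -15.05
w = -2.13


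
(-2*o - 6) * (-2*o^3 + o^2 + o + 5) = 4*o^4 + 10*o^3 - 8*o^2 - 16*o - 30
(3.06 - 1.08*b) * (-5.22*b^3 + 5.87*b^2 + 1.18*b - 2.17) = 5.6376*b^4 - 22.3128*b^3 + 16.6878*b^2 + 5.9544*b - 6.6402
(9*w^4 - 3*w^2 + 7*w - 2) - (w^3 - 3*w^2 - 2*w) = 9*w^4 - w^3 + 9*w - 2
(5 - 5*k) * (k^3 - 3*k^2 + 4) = -5*k^4 + 20*k^3 - 15*k^2 - 20*k + 20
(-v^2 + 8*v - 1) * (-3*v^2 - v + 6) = 3*v^4 - 23*v^3 - 11*v^2 + 49*v - 6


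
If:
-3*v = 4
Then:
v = -4/3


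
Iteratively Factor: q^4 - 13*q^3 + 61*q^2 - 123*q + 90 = (q - 5)*(q^3 - 8*q^2 + 21*q - 18) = (q - 5)*(q - 3)*(q^2 - 5*q + 6) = (q - 5)*(q - 3)*(q - 2)*(q - 3)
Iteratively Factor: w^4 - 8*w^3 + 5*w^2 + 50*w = (w - 5)*(w^3 - 3*w^2 - 10*w) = w*(w - 5)*(w^2 - 3*w - 10) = w*(w - 5)*(w + 2)*(w - 5)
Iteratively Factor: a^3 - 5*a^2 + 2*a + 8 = (a + 1)*(a^2 - 6*a + 8) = (a - 4)*(a + 1)*(a - 2)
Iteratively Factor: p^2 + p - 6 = (p - 2)*(p + 3)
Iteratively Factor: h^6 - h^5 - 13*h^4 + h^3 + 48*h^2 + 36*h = (h + 1)*(h^5 - 2*h^4 - 11*h^3 + 12*h^2 + 36*h) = h*(h + 1)*(h^4 - 2*h^3 - 11*h^2 + 12*h + 36) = h*(h - 3)*(h + 1)*(h^3 + h^2 - 8*h - 12) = h*(h - 3)*(h + 1)*(h + 2)*(h^2 - h - 6) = h*(h - 3)^2*(h + 1)*(h + 2)*(h + 2)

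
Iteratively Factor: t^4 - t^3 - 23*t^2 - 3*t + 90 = (t - 2)*(t^3 + t^2 - 21*t - 45) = (t - 2)*(t + 3)*(t^2 - 2*t - 15) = (t - 2)*(t + 3)^2*(t - 5)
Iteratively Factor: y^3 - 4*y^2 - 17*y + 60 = (y - 5)*(y^2 + y - 12) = (y - 5)*(y + 4)*(y - 3)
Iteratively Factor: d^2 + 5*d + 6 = (d + 2)*(d + 3)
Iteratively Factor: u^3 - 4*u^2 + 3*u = (u)*(u^2 - 4*u + 3) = u*(u - 3)*(u - 1)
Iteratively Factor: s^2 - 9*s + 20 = (s - 4)*(s - 5)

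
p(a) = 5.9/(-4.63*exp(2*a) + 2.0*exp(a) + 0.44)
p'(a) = 5.9*(9.26*exp(2*a) - 2.0*exp(a))/(-4.63*exp(2*a) + 2.0*exp(a) + 0.44)^2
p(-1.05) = 10.30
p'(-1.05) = 7.80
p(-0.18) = -5.27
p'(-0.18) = 22.54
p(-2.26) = 9.86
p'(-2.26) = -1.78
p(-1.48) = 9.00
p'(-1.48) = 0.34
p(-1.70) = 9.07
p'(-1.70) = -0.78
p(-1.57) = 9.00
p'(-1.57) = -0.21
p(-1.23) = 9.38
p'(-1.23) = 3.08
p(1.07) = -0.18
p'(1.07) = 0.39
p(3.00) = 0.00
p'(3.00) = 0.01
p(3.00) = 0.00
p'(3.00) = 0.01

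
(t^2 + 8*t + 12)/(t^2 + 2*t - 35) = (t^2 + 8*t + 12)/(t^2 + 2*t - 35)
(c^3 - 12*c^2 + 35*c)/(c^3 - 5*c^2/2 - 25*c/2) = 2*(c - 7)/(2*c + 5)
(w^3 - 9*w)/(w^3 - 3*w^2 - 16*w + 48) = w*(w + 3)/(w^2 - 16)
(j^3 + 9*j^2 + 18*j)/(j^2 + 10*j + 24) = j*(j + 3)/(j + 4)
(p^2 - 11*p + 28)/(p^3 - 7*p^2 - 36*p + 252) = (p - 4)/(p^2 - 36)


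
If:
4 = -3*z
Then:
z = -4/3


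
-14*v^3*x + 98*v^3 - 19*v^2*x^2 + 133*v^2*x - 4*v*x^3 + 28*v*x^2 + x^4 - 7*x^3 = (-7*v + x)*(v + x)*(2*v + x)*(x - 7)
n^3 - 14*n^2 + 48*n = n*(n - 8)*(n - 6)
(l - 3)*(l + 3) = l^2 - 9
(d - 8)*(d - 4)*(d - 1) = d^3 - 13*d^2 + 44*d - 32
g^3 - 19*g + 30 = (g - 3)*(g - 2)*(g + 5)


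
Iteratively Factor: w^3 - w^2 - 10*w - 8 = (w - 4)*(w^2 + 3*w + 2) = (w - 4)*(w + 2)*(w + 1)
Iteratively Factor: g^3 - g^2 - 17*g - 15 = (g - 5)*(g^2 + 4*g + 3) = (g - 5)*(g + 3)*(g + 1)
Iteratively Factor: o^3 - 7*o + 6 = (o - 2)*(o^2 + 2*o - 3) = (o - 2)*(o - 1)*(o + 3)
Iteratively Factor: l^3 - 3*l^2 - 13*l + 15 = (l - 1)*(l^2 - 2*l - 15) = (l - 1)*(l + 3)*(l - 5)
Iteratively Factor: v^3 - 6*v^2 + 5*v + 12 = (v - 3)*(v^2 - 3*v - 4) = (v - 4)*(v - 3)*(v + 1)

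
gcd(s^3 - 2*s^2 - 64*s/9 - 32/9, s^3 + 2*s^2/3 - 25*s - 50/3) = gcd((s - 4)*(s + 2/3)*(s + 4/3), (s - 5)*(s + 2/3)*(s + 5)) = s + 2/3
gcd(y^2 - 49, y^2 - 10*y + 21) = y - 7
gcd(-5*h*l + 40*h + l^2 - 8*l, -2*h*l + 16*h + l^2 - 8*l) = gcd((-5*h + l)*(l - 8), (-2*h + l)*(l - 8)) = l - 8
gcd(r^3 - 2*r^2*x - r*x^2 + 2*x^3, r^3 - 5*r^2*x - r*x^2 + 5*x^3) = -r^2 + x^2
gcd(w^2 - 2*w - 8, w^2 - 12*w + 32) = w - 4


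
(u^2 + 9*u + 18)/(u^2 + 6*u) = (u + 3)/u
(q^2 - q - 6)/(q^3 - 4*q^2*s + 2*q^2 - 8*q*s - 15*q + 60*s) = (q + 2)/(q^2 - 4*q*s + 5*q - 20*s)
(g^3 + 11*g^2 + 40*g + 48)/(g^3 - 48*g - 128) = (g + 3)/(g - 8)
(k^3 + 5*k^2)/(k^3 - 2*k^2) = (k + 5)/(k - 2)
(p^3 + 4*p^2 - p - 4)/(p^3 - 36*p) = (p^3 + 4*p^2 - p - 4)/(p*(p^2 - 36))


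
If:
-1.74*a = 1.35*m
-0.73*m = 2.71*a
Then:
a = 0.00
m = 0.00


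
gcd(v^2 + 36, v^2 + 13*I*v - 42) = v + 6*I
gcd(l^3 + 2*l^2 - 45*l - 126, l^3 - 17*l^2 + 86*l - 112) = l - 7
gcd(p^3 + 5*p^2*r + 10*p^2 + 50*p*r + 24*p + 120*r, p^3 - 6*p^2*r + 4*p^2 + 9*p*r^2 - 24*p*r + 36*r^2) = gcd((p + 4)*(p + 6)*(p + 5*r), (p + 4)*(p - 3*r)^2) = p + 4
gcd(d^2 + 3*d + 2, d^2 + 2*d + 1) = d + 1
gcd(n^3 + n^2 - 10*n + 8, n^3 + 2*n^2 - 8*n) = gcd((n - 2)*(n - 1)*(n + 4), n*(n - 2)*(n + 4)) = n^2 + 2*n - 8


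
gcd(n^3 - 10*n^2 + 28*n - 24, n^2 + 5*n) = 1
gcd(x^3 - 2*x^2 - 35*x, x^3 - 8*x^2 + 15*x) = x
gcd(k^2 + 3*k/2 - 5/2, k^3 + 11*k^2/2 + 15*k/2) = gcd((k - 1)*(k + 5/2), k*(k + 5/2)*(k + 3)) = k + 5/2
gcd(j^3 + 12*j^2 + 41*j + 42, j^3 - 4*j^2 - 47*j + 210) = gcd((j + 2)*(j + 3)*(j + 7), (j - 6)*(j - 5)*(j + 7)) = j + 7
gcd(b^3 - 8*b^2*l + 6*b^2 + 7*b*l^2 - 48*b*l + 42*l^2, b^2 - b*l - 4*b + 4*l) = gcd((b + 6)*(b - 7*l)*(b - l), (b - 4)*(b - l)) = b - l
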